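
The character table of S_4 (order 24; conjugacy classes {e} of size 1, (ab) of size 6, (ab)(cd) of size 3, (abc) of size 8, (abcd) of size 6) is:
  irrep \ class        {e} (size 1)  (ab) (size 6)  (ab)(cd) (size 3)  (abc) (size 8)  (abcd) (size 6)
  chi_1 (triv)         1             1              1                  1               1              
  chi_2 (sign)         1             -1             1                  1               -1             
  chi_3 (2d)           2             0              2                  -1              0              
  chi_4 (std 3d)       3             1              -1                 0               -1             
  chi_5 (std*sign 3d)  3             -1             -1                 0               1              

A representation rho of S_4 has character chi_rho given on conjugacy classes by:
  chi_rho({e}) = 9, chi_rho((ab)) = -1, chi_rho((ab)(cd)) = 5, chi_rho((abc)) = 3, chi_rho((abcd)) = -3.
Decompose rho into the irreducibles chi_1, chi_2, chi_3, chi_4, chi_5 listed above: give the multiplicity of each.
Multiplicities: chi_1: 1, chi_2: 3, chi_3: 1, chi_4: 1, chi_5: 0.

Working: Use <chi_rho, chi> = (1/|G|) sum_C |C| * chi_rho(C) * conj(chi(C)) with |G| = 24 for each irreducible chi in the table:
  <chi_rho, chi_1> = (1/24)[1*(9)*conj(1) + 6*(-1)*conj(1) + 3*(5)*conj(1) + 8*(3)*conj(1) + 6*(-3)*conj(1)]
      = (1/24)[(9) + (-6) + (15) + (24) + (-18)] = 24/24 = 1
  <chi_rho, chi_2> = (1/24)[1*(9)*conj(1) + 6*(-1)*conj(-1) + 3*(5)*conj(1) + 8*(3)*conj(1) + 6*(-3)*conj(-1)]
      = (1/24)[(9) + (6) + (15) + (24) + (18)] = 72/24 = 3
  <chi_rho, chi_3> = (1/24)[1*(9)*conj(2) + 6*(-1)*conj(0) + 3*(5)*conj(2) + 8*(3)*conj(-1) + 6*(-3)*conj(0)]
      = (1/24)[(18) + (0) + (30) + (-24) + (0)] = 24/24 = 1
  <chi_rho, chi_4> = (1/24)[1*(9)*conj(3) + 6*(-1)*conj(1) + 3*(5)*conj(-1) + 8*(3)*conj(0) + 6*(-3)*conj(-1)]
      = (1/24)[(27) + (-6) + (-15) + (0) + (18)] = 24/24 = 1
  <chi_rho, chi_5> = (1/24)[1*(9)*conj(3) + 6*(-1)*conj(-1) + 3*(5)*conj(-1) + 8*(3)*conj(0) + 6*(-3)*conj(1)]
      = (1/24)[(27) + (6) + (-15) + (0) + (-18)] = 0/24 = 0
Dimension check: dim(rho) = sum (mult * dim) = 1*1 + 3*1 + 1*2 + 1*3 + 0*3 = 9 = chi_rho(e) = 9.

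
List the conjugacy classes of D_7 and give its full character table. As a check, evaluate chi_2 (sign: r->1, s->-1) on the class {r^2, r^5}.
Conjugacy classes: {e} of size 1, {r^1, r^6} of size 2, {r^2, r^5} of size 2, {r^3, r^4} of size 2, {s, sr, ..., sr^6} of size 7.
Character table:
  irrep \ class              {e} (size 1)  {r^1, r^6} (size 2)  {r^2, r^5} (size 2)  {r^3, r^4} (size 2)  {s, sr, ..., sr^6} (size 7)
  chi_1 (triv)               1             1                    1                    1                    1                          
  chi_2 (sign: r->1, s->-1)  1             1                    1                    1                    -1                         
  chi_3 (2d, j=1)            2             2*cos(2*pi/7)        -2*cos(3*pi/7)       -2*cos(pi/7)         0                          
  chi_4 (2d, j=2)            2             -2*cos(3*pi/7)       -2*cos(pi/7)         2*cos(2*pi/7)        0                          
  chi_5 (2d, j=3)            2             -2*cos(pi/7)         2*cos(2*pi/7)        -2*cos(3*pi/7)       0                          

Spot check: chi_2 (sign: r->1, s->-1) on {r^2, r^5} = 1.

Derivation: D_7 has order 2*7 = 14 with 5 conjugacy classes, hence 5 irreducibles. Sum of squared dims 1 + 1 + 4 + 4 + 4 = 14 = |G|. Linear characters come from the abelianisation; the 2-dimensional irreps have character r^k -> 2*cos(2*pi*j*k/7), reflections -> 0.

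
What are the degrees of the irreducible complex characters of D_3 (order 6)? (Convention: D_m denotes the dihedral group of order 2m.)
Dimensions: 1, 1, 2

Working: There are 3 irreducibles (= number of conjugacy classes). Their dimensions d_i satisfy sum d_i^2 = |G| = 6: 1 + 1 + 4 = 6.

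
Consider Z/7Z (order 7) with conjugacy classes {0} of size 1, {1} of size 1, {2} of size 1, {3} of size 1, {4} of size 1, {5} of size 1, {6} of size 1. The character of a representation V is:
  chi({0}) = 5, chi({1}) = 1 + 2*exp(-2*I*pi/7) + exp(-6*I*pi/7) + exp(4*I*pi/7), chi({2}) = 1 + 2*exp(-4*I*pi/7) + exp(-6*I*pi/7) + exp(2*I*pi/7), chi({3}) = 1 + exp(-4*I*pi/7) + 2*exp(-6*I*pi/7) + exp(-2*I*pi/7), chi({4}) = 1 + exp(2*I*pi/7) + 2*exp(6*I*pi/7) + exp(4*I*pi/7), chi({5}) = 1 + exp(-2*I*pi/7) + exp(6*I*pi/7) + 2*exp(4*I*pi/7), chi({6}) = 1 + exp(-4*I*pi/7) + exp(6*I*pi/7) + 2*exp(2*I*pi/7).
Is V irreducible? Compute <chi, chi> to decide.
Not irreducible (reducible): <chi, chi> = 7 > 1.

Proof sketch: <chi, chi> = (1/|G|) sum_C |C| * |chi(C)|^2 = (1/7)[1*|5|^2 + 1*|1 + 2*exp(-2*I*pi/7) + exp(-6*I*pi/7) + exp(4*I*pi/7)|^2 + 1*|1 + 2*exp(-4*I*pi/7) + exp(-6*I*pi/7) + exp(2*I*pi/7)|^2 + 1*|1 + exp(-4*I*pi/7) + 2*exp(-6*I*pi/7) + exp(-2*I*pi/7)|^2 + 1*|1 + exp(2*I*pi/7) + 2*exp(6*I*pi/7) + exp(4*I*pi/7)|^2 + 1*|1 + exp(-2*I*pi/7) + exp(6*I*pi/7) + 2*exp(4*I*pi/7)|^2 + 1*|1 + exp(-4*I*pi/7) + exp(6*I*pi/7) + 2*exp(2*I*pi/7)|^2]
  = (1/7)[(25) + (7 + 4*exp(-4*I*pi/7) + 2*exp(-2*I*pi/7) + 3*exp(-6*I*pi/7) + 3*exp(6*I*pi/7) + 2*exp(2*I*pi/7) + 4*exp(4*I*pi/7)) + (7 + 3*exp(-2*I*pi/7) + 2*exp(-4*I*pi/7) + 4*exp(-6*I*pi/7) + 4*exp(6*I*pi/7) + 2*exp(4*I*pi/7) + 3*exp(2*I*pi/7)) + (7 + 4*exp(-2*I*pi/7) + 3*exp(-4*I*pi/7) + 2*exp(-6*I*pi/7) + 2*exp(6*I*pi/7) + 3*exp(4*I*pi/7) + 4*exp(2*I*pi/7)) + (7 + 4*exp(-2*I*pi/7) + 3*exp(-4*I*pi/7) + 2*exp(-6*I*pi/7) + 2*exp(6*I*pi/7) + 3*exp(4*I*pi/7) + 4*exp(2*I*pi/7)) + (7 + 3*exp(-2*I*pi/7) + 2*exp(-4*I*pi/7) + 4*exp(-6*I*pi/7) + 4*exp(6*I*pi/7) + 2*exp(4*I*pi/7) + 3*exp(2*I*pi/7)) + (7 + 4*exp(-4*I*pi/7) + 2*exp(-2*I*pi/7) + 3*exp(-6*I*pi/7) + 3*exp(6*I*pi/7) + 2*exp(2*I*pi/7) + 4*exp(4*I*pi/7))] = 49/7 = 7.
(Exp terms are combined using exp(i*s)*conj(exp(i*t)) = exp(i*(s-t)), and sums of them are collapsed using the identity that for every m > 1 the m distinct m-th roots of unity sum to 0, e.g. 1 + exp(2*I*pi/3) + exp(-2*I*pi/3) = 0.)
A character is irreducible iff <chi, chi> = 1, so this representation is reducible.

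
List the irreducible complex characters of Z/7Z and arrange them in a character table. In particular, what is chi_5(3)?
Character table of Z/7Z (irreps indexed chi_0,...,chi_6 with chi_k(m) = zeta_7^(k*m), zeta_7 = exp(2*pi*i/7)):
  irrep \ class  {0} (size 1)  {1} (size 1)    {2} (size 1)    {3} (size 1)    {4} (size 1)    {5} (size 1)    {6} (size 1)  
  chi_0          1             1               1               1               1               1               1             
  chi_1          1             exp(2*I*pi/7)   exp(4*I*pi/7)   exp(6*I*pi/7)   exp(-6*I*pi/7)  exp(-4*I*pi/7)  exp(-2*I*pi/7)
  chi_2          1             exp(4*I*pi/7)   exp(-6*I*pi/7)  exp(-2*I*pi/7)  exp(2*I*pi/7)   exp(6*I*pi/7)   exp(-4*I*pi/7)
  chi_3          1             exp(6*I*pi/7)   exp(-2*I*pi/7)  exp(4*I*pi/7)   exp(-4*I*pi/7)  exp(2*I*pi/7)   exp(-6*I*pi/7)
  chi_4          1             exp(-6*I*pi/7)  exp(2*I*pi/7)   exp(-4*I*pi/7)  exp(4*I*pi/7)   exp(-2*I*pi/7)  exp(6*I*pi/7) 
  chi_5          1             exp(-4*I*pi/7)  exp(6*I*pi/7)   exp(2*I*pi/7)   exp(-2*I*pi/7)  exp(-6*I*pi/7)  exp(4*I*pi/7) 
  chi_6          1             exp(-2*I*pi/7)  exp(-4*I*pi/7)  exp(-6*I*pi/7)  exp(6*I*pi/7)   exp(4*I*pi/7)   exp(2*I*pi/7) 

Spot check: chi_5(3) = zeta_7^(5*3) = zeta_7^15 = exp(2*I*pi/7).

Argument: Z/7Z is abelian, so all 7 irreducible complex representations are 1-dimensional. They are given by chi_k(m) = zeta_7^(k*m) for k = 0,...,6. Row orthogonality: sum_m chi_k(m) conj(chi_l(m)) = 7 * [k = l].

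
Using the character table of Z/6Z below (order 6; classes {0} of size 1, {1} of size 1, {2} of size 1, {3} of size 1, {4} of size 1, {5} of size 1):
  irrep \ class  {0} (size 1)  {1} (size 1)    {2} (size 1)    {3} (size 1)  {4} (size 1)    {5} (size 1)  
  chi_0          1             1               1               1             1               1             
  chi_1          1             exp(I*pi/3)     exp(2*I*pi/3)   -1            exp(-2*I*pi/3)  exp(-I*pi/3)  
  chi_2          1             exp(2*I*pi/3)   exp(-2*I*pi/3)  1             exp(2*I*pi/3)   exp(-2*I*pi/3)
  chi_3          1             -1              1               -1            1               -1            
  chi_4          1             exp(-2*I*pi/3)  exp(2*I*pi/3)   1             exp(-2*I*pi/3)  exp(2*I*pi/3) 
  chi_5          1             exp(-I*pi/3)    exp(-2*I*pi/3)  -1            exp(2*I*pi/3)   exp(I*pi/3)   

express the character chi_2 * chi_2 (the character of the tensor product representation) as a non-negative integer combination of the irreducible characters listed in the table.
chi_2 tensor chi_2 = chi_4 (all other irreducibles have multiplicity 0).

Details: The character of a tensor product is the pointwise product (chi_2 * chi_2)(C) = chi_2(C) * chi_2(C):
  {0}: (1)*(1), {1}: (exp(2*I*pi/3))*(exp(2*I*pi/3)), {2}: (exp(-2*I*pi/3))*(exp(-2*I*pi/3)), {3}: (1)*(1), {4}: (exp(2*I*pi/3))*(exp(2*I*pi/3)), {5}: (exp(-2*I*pi/3))*(exp(-2*I*pi/3))
so (chi_2 * chi_2) takes values
  {0} -> 1, {1} -> exp(-2*I*pi/3), {2} -> exp(2*I*pi/3), {3} -> 1, {4} -> exp(-2*I*pi/3), {5} -> exp(2*I*pi/3).
Now take the inner product of this character with each irreducible chi from the table, <chi_2*chi_2, chi> = (1/6) sum_C |C| (chi_2*chi_2)(C) conj(chi(C)):
  <chi_2*chi_2, chi_0> = (1/6)[1*(1)*conj(1) + 1*(exp(-2*I*pi/3))*conj(1) + 1*(exp(2*I*pi/3))*conj(1) + 1*(1)*conj(1) + 1*(exp(-2*I*pi/3))*conj(1) + 1*(exp(2*I*pi/3))*conj(1)]
      = (1/6)[(1) + (exp(-2*I*pi/3)) + (exp(2*I*pi/3)) + (1) + (exp(-2*I*pi/3)) + (exp(2*I*pi/3))] = 0/6 = 0
  <chi_2*chi_2, chi_1> = (1/6)[1*(1)*conj(1) + 1*(exp(-2*I*pi/3))*conj(exp(I*pi/3)) + 1*(exp(2*I*pi/3))*conj(exp(2*I*pi/3)) + 1*(1)*conj(-1) + 1*(exp(-2*I*pi/3))*conj(exp(-2*I*pi/3)) + 1*(exp(2*I*pi/3))*conj(exp(-I*pi/3))]
      = (1/6)[(1) + (-1) + (1) + (-1) + (1) + (-1)] = 0/6 = 0
  <chi_2*chi_2, chi_2> = (1/6)[1*(1)*conj(1) + 1*(exp(-2*I*pi/3))*conj(exp(2*I*pi/3)) + 1*(exp(2*I*pi/3))*conj(exp(-2*I*pi/3)) + 1*(1)*conj(1) + 1*(exp(-2*I*pi/3))*conj(exp(2*I*pi/3)) + 1*(exp(2*I*pi/3))*conj(exp(-2*I*pi/3))]
      = (1/6)[(1) + (exp(2*I*pi/3)) + (exp(-2*I*pi/3)) + (1) + (exp(2*I*pi/3)) + (exp(-2*I*pi/3))] = 0/6 = 0
  <chi_2*chi_2, chi_3> = (1/6)[1*(1)*conj(1) + 1*(exp(-2*I*pi/3))*conj(-1) + 1*(exp(2*I*pi/3))*conj(1) + 1*(1)*conj(-1) + 1*(exp(-2*I*pi/3))*conj(1) + 1*(exp(2*I*pi/3))*conj(-1)]
      = (1/6)[(1) + (-exp(-2*I*pi/3)) + (exp(2*I*pi/3)) + (-1) + (exp(-2*I*pi/3)) + (-exp(2*I*pi/3))] = 0/6 = 0
  <chi_2*chi_2, chi_4> = (1/6)[1*(1)*conj(1) + 1*(exp(-2*I*pi/3))*conj(exp(-2*I*pi/3)) + 1*(exp(2*I*pi/3))*conj(exp(2*I*pi/3)) + 1*(1)*conj(1) + 1*(exp(-2*I*pi/3))*conj(exp(-2*I*pi/3)) + 1*(exp(2*I*pi/3))*conj(exp(2*I*pi/3))]
      = (1/6)[(1) + (1) + (1) + (1) + (1) + (1)] = 6/6 = 1
  <chi_2*chi_2, chi_5> = (1/6)[1*(1)*conj(1) + 1*(exp(-2*I*pi/3))*conj(exp(-I*pi/3)) + 1*(exp(2*I*pi/3))*conj(exp(-2*I*pi/3)) + 1*(1)*conj(-1) + 1*(exp(-2*I*pi/3))*conj(exp(2*I*pi/3)) + 1*(exp(2*I*pi/3))*conj(exp(I*pi/3))]
      = (1/6)[(1) + (exp(-I*pi/3)) + (exp(-2*I*pi/3)) + (-1) + (exp(2*I*pi/3)) + (exp(I*pi/3))] = 0/6 = 0
(Exp terms are combined using exp(i*s)*conj(exp(i*t)) = exp(i*(s-t)), and sums of them are collapsed using the identity that for every m > 1 the m distinct m-th roots of unity sum to 0, e.g. 1 + exp(2*I*pi/3) + exp(-2*I*pi/3) = 0.)
Hence the multiplicities are chi_4: 1. Dimension check: dim(chi_2)*dim(chi_2) = 1*1 = 1 and sum (mult * dim) = 1*1 = 1.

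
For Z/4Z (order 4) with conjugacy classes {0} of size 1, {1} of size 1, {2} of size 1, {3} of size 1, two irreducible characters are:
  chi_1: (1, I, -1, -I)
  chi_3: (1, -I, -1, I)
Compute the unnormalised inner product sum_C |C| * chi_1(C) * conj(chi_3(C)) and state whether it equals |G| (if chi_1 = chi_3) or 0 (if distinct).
Sum = 0; so <chi_1, chi_3> = 0 (distinct irreducibles are orthogonal).

Working: Compute term by term over conjugacy classes (|C| * chi_1(C) * conj(chi_3(C))):
  1*(1)*conj(1) + 1*(I)*conj(-I) + 1*(-1)*conj(-1) + 1*(-I)*conj(I)
  = (1) + (-1) + (1) + (-1)
  = 0.
(Exp terms are combined using exp(i*s)*conj(exp(i*t)) = exp(i*(s-t)), and sums of them are collapsed using the identity that for every m > 1 the m distinct m-th roots of unity sum to 0, e.g. 1 + exp(2*I*pi/3) + exp(-2*I*pi/3) = 0.)
Dividing by |G| = 4 gives 0/4 = 0, matching the row-orthogonality relation <chi_1, chi_3> = [chi_1 = chi_3].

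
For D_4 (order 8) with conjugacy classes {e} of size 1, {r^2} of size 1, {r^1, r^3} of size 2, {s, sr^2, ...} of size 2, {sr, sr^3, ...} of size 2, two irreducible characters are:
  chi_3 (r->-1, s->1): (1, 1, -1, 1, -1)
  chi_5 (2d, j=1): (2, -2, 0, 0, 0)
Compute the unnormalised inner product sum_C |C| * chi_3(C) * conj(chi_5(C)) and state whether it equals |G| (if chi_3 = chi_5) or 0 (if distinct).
Sum = 0; so <chi_3, chi_5> = 0 (distinct irreducibles are orthogonal).

Proof sketch: Compute term by term over conjugacy classes (|C| * chi_3(C) * conj(chi_5(C))):
  1*(1)*conj(2) + 1*(1)*conj(-2) + 2*(-1)*conj(0) + 2*(1)*conj(0) + 2*(-1)*conj(0)
  = (2) + (-2) + (0) + (0) + (0)
  = 0.
Dividing by |G| = 8 gives 0/8 = 0, matching the row-orthogonality relation <chi_3, chi_5> = [chi_3 = chi_5].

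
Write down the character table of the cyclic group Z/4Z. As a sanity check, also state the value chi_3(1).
Character table of Z/4Z (irreps indexed chi_0,...,chi_3 with chi_k(m) = zeta_4^(k*m), zeta_4 = exp(2*pi*i/4)):
  irrep \ class  {0} (size 1)  {1} (size 1)  {2} (size 1)  {3} (size 1)
  chi_0          1             1             1             1           
  chi_1          1             I             -1            -I          
  chi_2          1             -1            1             -1          
  chi_3          1             -I            -1            I           

Spot check: chi_3(1) = zeta_4^(3*1) = zeta_4^3 = -I.

Details: Z/4Z is abelian, so all 4 irreducible complex representations are 1-dimensional. They are given by chi_k(m) = zeta_4^(k*m) for k = 0,...,3. Row orthogonality: sum_m chi_k(m) conj(chi_l(m)) = 4 * [k = l].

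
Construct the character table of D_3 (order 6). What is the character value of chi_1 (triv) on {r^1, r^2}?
Conjugacy classes: {e} of size 1, {r^1, r^2} of size 2, {s, sr, ..., sr^2} of size 3.
Character table:
  irrep \ class              {e} (size 1)  {r^1, r^2} (size 2)  {s, sr, ..., sr^2} (size 3)
  chi_1 (triv)               1             1                    1                          
  chi_2 (sign: r->1, s->-1)  1             1                    -1                         
  chi_3 (2d, j=1)            2             -1                   0                          

Spot check: chi_1 (triv) on {r^1, r^2} = 1.

Details: D_3 has order 2*3 = 6 with 3 conjugacy classes, hence 3 irreducibles. Sum of squared dims 1 + 1 + 4 = 6 = |G|. Linear characters come from the abelianisation; the 2-dimensional irreps have character r^k -> 2*cos(2*pi*j*k/3), reflections -> 0.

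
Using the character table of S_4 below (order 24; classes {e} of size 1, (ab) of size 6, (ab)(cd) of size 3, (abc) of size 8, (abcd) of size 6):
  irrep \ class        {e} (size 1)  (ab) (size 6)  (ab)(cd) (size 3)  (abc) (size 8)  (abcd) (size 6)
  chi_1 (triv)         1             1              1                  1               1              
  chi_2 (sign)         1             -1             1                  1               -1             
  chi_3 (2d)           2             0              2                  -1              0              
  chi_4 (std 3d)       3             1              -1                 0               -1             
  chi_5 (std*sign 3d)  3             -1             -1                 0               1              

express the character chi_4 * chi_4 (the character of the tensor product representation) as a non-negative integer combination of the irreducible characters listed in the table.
chi_4 tensor chi_4 = chi_1 + chi_3 + chi_4 + chi_5 (all other irreducibles have multiplicity 0).

The character of a tensor product is the pointwise product (chi_4 * chi_4)(C) = chi_4(C) * chi_4(C):
  {e}: (3)*(3), (ab): (1)*(1), (ab)(cd): (-1)*(-1), (abc): (0)*(0), (abcd): (-1)*(-1)
so (chi_4 * chi_4) takes values
  {e} -> 9, (ab) -> 1, (ab)(cd) -> 1, (abc) -> 0, (abcd) -> 1.
Now take the inner product of this character with each irreducible chi from the table, <chi_4*chi_4, chi> = (1/24) sum_C |C| (chi_4*chi_4)(C) conj(chi(C)):
  <chi_4*chi_4, chi_1> = (1/24)[1*(9)*conj(1) + 6*(1)*conj(1) + 3*(1)*conj(1) + 8*(0)*conj(1) + 6*(1)*conj(1)]
      = (1/24)[(9) + (6) + (3) + (0) + (6)] = 24/24 = 1
  <chi_4*chi_4, chi_2> = (1/24)[1*(9)*conj(1) + 6*(1)*conj(-1) + 3*(1)*conj(1) + 8*(0)*conj(1) + 6*(1)*conj(-1)]
      = (1/24)[(9) + (-6) + (3) + (0) + (-6)] = 0/24 = 0
  <chi_4*chi_4, chi_3> = (1/24)[1*(9)*conj(2) + 6*(1)*conj(0) + 3*(1)*conj(2) + 8*(0)*conj(-1) + 6*(1)*conj(0)]
      = (1/24)[(18) + (0) + (6) + (0) + (0)] = 24/24 = 1
  <chi_4*chi_4, chi_4> = (1/24)[1*(9)*conj(3) + 6*(1)*conj(1) + 3*(1)*conj(-1) + 8*(0)*conj(0) + 6*(1)*conj(-1)]
      = (1/24)[(27) + (6) + (-3) + (0) + (-6)] = 24/24 = 1
  <chi_4*chi_4, chi_5> = (1/24)[1*(9)*conj(3) + 6*(1)*conj(-1) + 3*(1)*conj(-1) + 8*(0)*conj(0) + 6*(1)*conj(1)]
      = (1/24)[(27) + (-6) + (-3) + (0) + (6)] = 24/24 = 1
Hence the multiplicities are chi_1: 1, chi_3: 1, chi_4: 1, chi_5: 1. Dimension check: dim(chi_4)*dim(chi_4) = 3*3 = 9 and sum (mult * dim) = 1*1 + 1*2 + 1*3 + 1*3 = 9.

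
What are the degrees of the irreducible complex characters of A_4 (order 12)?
Dimensions: 1, 1, 1, 3

Why: There are 4 irreducibles (= number of conjugacy classes). Their dimensions d_i satisfy sum d_i^2 = |G| = 12: 1 + 1 + 1 + 9 = 12.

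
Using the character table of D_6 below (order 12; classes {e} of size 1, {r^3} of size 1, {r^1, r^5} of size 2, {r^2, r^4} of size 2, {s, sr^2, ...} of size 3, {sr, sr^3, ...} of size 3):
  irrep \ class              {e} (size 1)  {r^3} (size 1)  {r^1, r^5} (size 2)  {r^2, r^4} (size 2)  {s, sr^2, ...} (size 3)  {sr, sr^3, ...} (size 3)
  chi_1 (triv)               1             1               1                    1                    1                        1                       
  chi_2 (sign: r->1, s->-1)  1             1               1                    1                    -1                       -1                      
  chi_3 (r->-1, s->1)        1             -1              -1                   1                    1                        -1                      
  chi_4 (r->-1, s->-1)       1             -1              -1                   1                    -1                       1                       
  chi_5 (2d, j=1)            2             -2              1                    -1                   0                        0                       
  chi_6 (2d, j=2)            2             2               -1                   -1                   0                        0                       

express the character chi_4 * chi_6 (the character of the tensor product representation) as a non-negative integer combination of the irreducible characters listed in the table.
chi_4 tensor chi_6 = chi_5 (all other irreducibles have multiplicity 0).

Reasoning: The character of a tensor product is the pointwise product (chi_4 * chi_6)(C) = chi_4(C) * chi_6(C):
  {e}: (1)*(2), {r^3}: (-1)*(2), {r^1, r^5}: (-1)*(-1), {r^2, r^4}: (1)*(-1), {s, sr^2, ...}: (-1)*(0), {sr, sr^3, ...}: (1)*(0)
so (chi_4 * chi_6) takes values
  {e} -> 2, {r^3} -> -2, {r^1, r^5} -> 1, {r^2, r^4} -> -1, {s, sr^2, ...} -> 0, {sr, sr^3, ...} -> 0.
Now take the inner product of this character with each irreducible chi from the table, <chi_4*chi_6, chi> = (1/12) sum_C |C| (chi_4*chi_6)(C) conj(chi(C)):
  <chi_4*chi_6, chi_1> = (1/12)[1*(2)*conj(1) + 1*(-2)*conj(1) + 2*(1)*conj(1) + 2*(-1)*conj(1) + 3*(0)*conj(1) + 3*(0)*conj(1)]
      = (1/12)[(2) + (-2) + (2) + (-2) + (0) + (0)] = 0/12 = 0
  <chi_4*chi_6, chi_2> = (1/12)[1*(2)*conj(1) + 1*(-2)*conj(1) + 2*(1)*conj(1) + 2*(-1)*conj(1) + 3*(0)*conj(-1) + 3*(0)*conj(-1)]
      = (1/12)[(2) + (-2) + (2) + (-2) + (0) + (0)] = 0/12 = 0
  <chi_4*chi_6, chi_3> = (1/12)[1*(2)*conj(1) + 1*(-2)*conj(-1) + 2*(1)*conj(-1) + 2*(-1)*conj(1) + 3*(0)*conj(1) + 3*(0)*conj(-1)]
      = (1/12)[(2) + (2) + (-2) + (-2) + (0) + (0)] = 0/12 = 0
  <chi_4*chi_6, chi_4> = (1/12)[1*(2)*conj(1) + 1*(-2)*conj(-1) + 2*(1)*conj(-1) + 2*(-1)*conj(1) + 3*(0)*conj(-1) + 3*(0)*conj(1)]
      = (1/12)[(2) + (2) + (-2) + (-2) + (0) + (0)] = 0/12 = 0
  <chi_4*chi_6, chi_5> = (1/12)[1*(2)*conj(2) + 1*(-2)*conj(-2) + 2*(1)*conj(1) + 2*(-1)*conj(-1) + 3*(0)*conj(0) + 3*(0)*conj(0)]
      = (1/12)[(4) + (4) + (2) + (2) + (0) + (0)] = 12/12 = 1
  <chi_4*chi_6, chi_6> = (1/12)[1*(2)*conj(2) + 1*(-2)*conj(2) + 2*(1)*conj(-1) + 2*(-1)*conj(-1) + 3*(0)*conj(0) + 3*(0)*conj(0)]
      = (1/12)[(4) + (-4) + (-2) + (2) + (0) + (0)] = 0/12 = 0
Hence the multiplicities are chi_5: 1. Dimension check: dim(chi_4)*dim(chi_6) = 1*2 = 2 and sum (mult * dim) = 1*2 = 2.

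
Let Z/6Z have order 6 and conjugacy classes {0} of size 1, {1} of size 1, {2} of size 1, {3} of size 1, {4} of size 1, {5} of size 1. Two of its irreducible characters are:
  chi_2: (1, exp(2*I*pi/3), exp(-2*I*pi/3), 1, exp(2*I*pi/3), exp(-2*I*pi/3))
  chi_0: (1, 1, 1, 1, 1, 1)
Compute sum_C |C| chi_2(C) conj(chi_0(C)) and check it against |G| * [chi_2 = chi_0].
Sum = 0; so <chi_2, chi_0> = 0 (distinct irreducibles are orthogonal).

Derivation: Compute term by term over conjugacy classes (|C| * chi_2(C) * conj(chi_0(C))):
  1*(1)*conj(1) + 1*(exp(2*I*pi/3))*conj(1) + 1*(exp(-2*I*pi/3))*conj(1) + 1*(1)*conj(1) + 1*(exp(2*I*pi/3))*conj(1) + 1*(exp(-2*I*pi/3))*conj(1)
  = (1) + (exp(2*I*pi/3)) + (exp(-2*I*pi/3)) + (1) + (exp(2*I*pi/3)) + (exp(-2*I*pi/3))
  = 0.
(Exp terms are combined using exp(i*s)*conj(exp(i*t)) = exp(i*(s-t)), and sums of them are collapsed using the identity that for every m > 1 the m distinct m-th roots of unity sum to 0, e.g. 1 + exp(2*I*pi/3) + exp(-2*I*pi/3) = 0.)
Dividing by |G| = 6 gives 0/6 = 0, matching the row-orthogonality relation <chi_2, chi_0> = [chi_2 = chi_0].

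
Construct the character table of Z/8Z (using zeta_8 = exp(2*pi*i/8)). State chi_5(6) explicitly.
Character table of Z/8Z (irreps indexed chi_0,...,chi_7 with chi_k(m) = zeta_8^(k*m), zeta_8 = exp(2*pi*i/8)):
  irrep \ class  {0} (size 1)  {1} (size 1)    {2} (size 1)  {3} (size 1)    {4} (size 1)  {5} (size 1)    {6} (size 1)  {7} (size 1)  
  chi_0          1             1               1             1               1             1               1             1             
  chi_1          1             exp(I*pi/4)     I             exp(3*I*pi/4)   -1            exp(-3*I*pi/4)  -I            exp(-I*pi/4)  
  chi_2          1             I               -1            -I              1             I               -1            -I            
  chi_3          1             exp(3*I*pi/4)   -I            exp(I*pi/4)     -1            exp(-I*pi/4)    I             exp(-3*I*pi/4)
  chi_4          1             -1              1             -1              1             -1              1             -1            
  chi_5          1             exp(-3*I*pi/4)  I             exp(-I*pi/4)    -1            exp(I*pi/4)     -I            exp(3*I*pi/4) 
  chi_6          1             -I              -1            I               1             -I              -1            I             
  chi_7          1             exp(-I*pi/4)    -I            exp(-3*I*pi/4)  -1            exp(3*I*pi/4)   I             exp(I*pi/4)   

Spot check: chi_5(6) = zeta_8^(5*6) = zeta_8^30 = -I.

Explanation: Z/8Z is abelian, so all 8 irreducible complex representations are 1-dimensional. They are given by chi_k(m) = zeta_8^(k*m) for k = 0,...,7. Row orthogonality: sum_m chi_k(m) conj(chi_l(m)) = 8 * [k = l].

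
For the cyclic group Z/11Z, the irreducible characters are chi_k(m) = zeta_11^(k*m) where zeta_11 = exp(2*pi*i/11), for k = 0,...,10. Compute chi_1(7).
chi_1(7) = zeta_11^7 = exp(-8*I*pi/11)

Why: chi_1(7) = zeta_11^(1*7) = zeta_11^7. Since zeta_11^11 = 1, this equals zeta_11^7 = exp(2*pi*i*7/11) = exp(-8*I*pi/11).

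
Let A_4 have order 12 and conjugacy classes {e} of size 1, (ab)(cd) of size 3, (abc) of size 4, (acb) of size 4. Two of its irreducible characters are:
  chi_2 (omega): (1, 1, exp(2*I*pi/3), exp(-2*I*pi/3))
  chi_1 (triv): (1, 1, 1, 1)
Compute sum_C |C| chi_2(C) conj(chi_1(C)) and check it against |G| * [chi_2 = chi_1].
Sum = 0; so <chi_2, chi_1> = 0 (distinct irreducibles are orthogonal).

Reasoning: Compute term by term over conjugacy classes (|C| * chi_2(C) * conj(chi_1(C))):
  1*(1)*conj(1) + 3*(1)*conj(1) + 4*(exp(2*I*pi/3))*conj(1) + 4*(exp(-2*I*pi/3))*conj(1)
  = (1) + (3) + (4*exp(2*I*pi/3)) + (4*exp(-2*I*pi/3))
  = 0.
(Exp terms are combined using exp(i*s)*conj(exp(i*t)) = exp(i*(s-t)), and sums of them are collapsed using the identity that for every m > 1 the m distinct m-th roots of unity sum to 0, e.g. 1 + exp(2*I*pi/3) + exp(-2*I*pi/3) = 0.)
Dividing by |G| = 12 gives 0/12 = 0, matching the row-orthogonality relation <chi_2, chi_1> = [chi_2 = chi_1].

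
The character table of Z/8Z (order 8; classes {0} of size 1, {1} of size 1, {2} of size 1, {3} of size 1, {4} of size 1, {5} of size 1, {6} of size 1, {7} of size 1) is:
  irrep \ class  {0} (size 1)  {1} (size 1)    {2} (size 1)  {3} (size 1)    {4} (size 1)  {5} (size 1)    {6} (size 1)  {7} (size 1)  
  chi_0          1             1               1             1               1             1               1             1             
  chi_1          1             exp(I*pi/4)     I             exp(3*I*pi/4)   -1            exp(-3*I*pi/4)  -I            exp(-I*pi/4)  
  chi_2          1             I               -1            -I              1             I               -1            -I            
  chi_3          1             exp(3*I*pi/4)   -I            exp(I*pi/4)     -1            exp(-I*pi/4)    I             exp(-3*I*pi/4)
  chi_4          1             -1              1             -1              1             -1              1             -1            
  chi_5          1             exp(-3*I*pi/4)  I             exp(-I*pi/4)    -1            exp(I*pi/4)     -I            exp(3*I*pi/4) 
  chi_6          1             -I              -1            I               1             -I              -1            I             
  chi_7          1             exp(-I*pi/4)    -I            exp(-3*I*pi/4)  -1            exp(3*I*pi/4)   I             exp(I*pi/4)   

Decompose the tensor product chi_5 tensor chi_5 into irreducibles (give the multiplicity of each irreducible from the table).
chi_5 tensor chi_5 = chi_2 (all other irreducibles have multiplicity 0).

Explanation: The character of a tensor product is the pointwise product (chi_5 * chi_5)(C) = chi_5(C) * chi_5(C):
  {0}: (1)*(1), {1}: (exp(-3*I*pi/4))*(exp(-3*I*pi/4)), {2}: (I)*(I), {3}: (exp(-I*pi/4))*(exp(-I*pi/4)), {4}: (-1)*(-1), {5}: (exp(I*pi/4))*(exp(I*pi/4)), {6}: (-I)*(-I), {7}: (exp(3*I*pi/4))*(exp(3*I*pi/4))
so (chi_5 * chi_5) takes values
  {0} -> 1, {1} -> I, {2} -> -1, {3} -> -I, {4} -> 1, {5} -> I, {6} -> -1, {7} -> -I.
Now take the inner product of this character with each irreducible chi from the table, <chi_5*chi_5, chi> = (1/8) sum_C |C| (chi_5*chi_5)(C) conj(chi(C)):
  <chi_5*chi_5, chi_0> = (1/8)[1*(1)*conj(1) + 1*(I)*conj(1) + 1*(-1)*conj(1) + 1*(-I)*conj(1) + 1*(1)*conj(1) + 1*(I)*conj(1) + 1*(-1)*conj(1) + 1*(-I)*conj(1)]
      = (1/8)[(1) + (I) + (-1) + (-I) + (1) + (I) + (-1) + (-I)] = 0/8 = 0
  <chi_5*chi_5, chi_1> = (1/8)[1*(1)*conj(1) + 1*(I)*conj(exp(I*pi/4)) + 1*(-1)*conj(I) + 1*(-I)*conj(exp(3*I*pi/4)) + 1*(1)*conj(-1) + 1*(I)*conj(exp(-3*I*pi/4)) + 1*(-1)*conj(-I) + 1*(-I)*conj(exp(-I*pi/4))]
      = (1/8)[(1) + (exp(I*pi/4)) + (I) + (-exp(-I*pi/4)) + (-1) + (exp(-3*I*pi/4)) + (-I) + (-exp(3*I*pi/4))] = 0/8 = 0
  <chi_5*chi_5, chi_2> = (1/8)[1*(1)*conj(1) + 1*(I)*conj(I) + 1*(-1)*conj(-1) + 1*(-I)*conj(-I) + 1*(1)*conj(1) + 1*(I)*conj(I) + 1*(-1)*conj(-1) + 1*(-I)*conj(-I)]
      = (1/8)[(1) + (1) + (1) + (1) + (1) + (1) + (1) + (1)] = 8/8 = 1
  <chi_5*chi_5, chi_3> = (1/8)[1*(1)*conj(1) + 1*(I)*conj(exp(3*I*pi/4)) + 1*(-1)*conj(-I) + 1*(-I)*conj(exp(I*pi/4)) + 1*(1)*conj(-1) + 1*(I)*conj(exp(-I*pi/4)) + 1*(-1)*conj(I) + 1*(-I)*conj(exp(-3*I*pi/4))]
      = (1/8)[(1) + (exp(-I*pi/4)) + (-I) + (-exp(I*pi/4)) + (-1) + (exp(3*I*pi/4)) + (I) + (-exp(-3*I*pi/4))] = 0/8 = 0
  <chi_5*chi_5, chi_4> = (1/8)[1*(1)*conj(1) + 1*(I)*conj(-1) + 1*(-1)*conj(1) + 1*(-I)*conj(-1) + 1*(1)*conj(1) + 1*(I)*conj(-1) + 1*(-1)*conj(1) + 1*(-I)*conj(-1)]
      = (1/8)[(1) + (-I) + (-1) + (I) + (1) + (-I) + (-1) + (I)] = 0/8 = 0
  <chi_5*chi_5, chi_5> = (1/8)[1*(1)*conj(1) + 1*(I)*conj(exp(-3*I*pi/4)) + 1*(-1)*conj(I) + 1*(-I)*conj(exp(-I*pi/4)) + 1*(1)*conj(-1) + 1*(I)*conj(exp(I*pi/4)) + 1*(-1)*conj(-I) + 1*(-I)*conj(exp(3*I*pi/4))]
      = (1/8)[(1) + (exp(-3*I*pi/4)) + (I) + (-exp(3*I*pi/4)) + (-1) + (exp(I*pi/4)) + (-I) + (-exp(-I*pi/4))] = 0/8 = 0
  <chi_5*chi_5, chi_6> = (1/8)[1*(1)*conj(1) + 1*(I)*conj(-I) + 1*(-1)*conj(-1) + 1*(-I)*conj(I) + 1*(1)*conj(1) + 1*(I)*conj(-I) + 1*(-1)*conj(-1) + 1*(-I)*conj(I)]
      = (1/8)[(1) + (-1) + (1) + (-1) + (1) + (-1) + (1) + (-1)] = 0/8 = 0
  <chi_5*chi_5, chi_7> = (1/8)[1*(1)*conj(1) + 1*(I)*conj(exp(-I*pi/4)) + 1*(-1)*conj(-I) + 1*(-I)*conj(exp(-3*I*pi/4)) + 1*(1)*conj(-1) + 1*(I)*conj(exp(3*I*pi/4)) + 1*(-1)*conj(I) + 1*(-I)*conj(exp(I*pi/4))]
      = (1/8)[(1) + (exp(3*I*pi/4)) + (-I) + (-exp(-3*I*pi/4)) + (-1) + (exp(-I*pi/4)) + (I) + (-exp(I*pi/4))] = 0/8 = 0
(Exp terms are combined using exp(i*s)*conj(exp(i*t)) = exp(i*(s-t)), and sums of them are collapsed using the identity that for every m > 1 the m distinct m-th roots of unity sum to 0, e.g. 1 + exp(2*I*pi/3) + exp(-2*I*pi/3) = 0.)
Hence the multiplicities are chi_2: 1. Dimension check: dim(chi_5)*dim(chi_5) = 1*1 = 1 and sum (mult * dim) = 1*1 = 1.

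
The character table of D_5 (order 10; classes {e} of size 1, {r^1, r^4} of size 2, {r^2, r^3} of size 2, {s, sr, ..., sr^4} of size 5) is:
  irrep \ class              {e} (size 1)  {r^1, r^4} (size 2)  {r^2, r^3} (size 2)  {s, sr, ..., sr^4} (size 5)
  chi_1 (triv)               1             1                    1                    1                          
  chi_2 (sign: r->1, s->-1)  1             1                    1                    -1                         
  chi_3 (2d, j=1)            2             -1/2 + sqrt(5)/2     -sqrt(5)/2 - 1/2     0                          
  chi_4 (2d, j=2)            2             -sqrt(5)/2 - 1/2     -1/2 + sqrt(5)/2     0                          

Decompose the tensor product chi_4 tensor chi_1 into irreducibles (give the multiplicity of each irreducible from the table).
chi_4 tensor chi_1 = chi_4 (all other irreducibles have multiplicity 0).

Solution. The character of a tensor product is the pointwise product (chi_4 * chi_1)(C) = chi_4(C) * chi_1(C):
  {e}: (2)*(1), {r^1, r^4}: (-sqrt(5)/2 - 1/2)*(1), {r^2, r^3}: (-1/2 + sqrt(5)/2)*(1), {s, sr, ..., sr^4}: (0)*(1)
so (chi_4 * chi_1) takes values
  {e} -> 2, {r^1, r^4} -> -sqrt(5)/2 - 1/2, {r^2, r^3} -> -1/2 + sqrt(5)/2, {s, sr, ..., sr^4} -> 0.
Now take the inner product of this character with each irreducible chi from the table, <chi_4*chi_1, chi> = (1/10) sum_C |C| (chi_4*chi_1)(C) conj(chi(C)):
  <chi_4*chi_1, chi_1> = (1/10)[1*(2)*conj(1) + 2*(-sqrt(5)/2 - 1/2)*conj(1) + 2*(-1/2 + sqrt(5)/2)*conj(1) + 5*(0)*conj(1)]
      = (1/10)[(2) + (-sqrt(5) - 1) + (-1 + sqrt(5)) + (0)] = 0/10 = 0
  <chi_4*chi_1, chi_2> = (1/10)[1*(2)*conj(1) + 2*(-sqrt(5)/2 - 1/2)*conj(1) + 2*(-1/2 + sqrt(5)/2)*conj(1) + 5*(0)*conj(-1)]
      = (1/10)[(2) + (-sqrt(5) - 1) + (-1 + sqrt(5)) + (0)] = 0/10 = 0
  <chi_4*chi_1, chi_3> = (1/10)[1*(2)*conj(2) + 2*(-sqrt(5)/2 - 1/2)*conj(-1/2 + sqrt(5)/2) + 2*(-1/2 + sqrt(5)/2)*conj(-sqrt(5)/2 - 1/2) + 5*(0)*conj(0)]
      = (1/10)[(4) + (-2) + (-2) + (0)] = 0/10 = 0
  <chi_4*chi_1, chi_4> = (1/10)[1*(2)*conj(2) + 2*(-sqrt(5)/2 - 1/2)*conj(-sqrt(5)/2 - 1/2) + 2*(-1/2 + sqrt(5)/2)*conj(-1/2 + sqrt(5)/2) + 5*(0)*conj(0)]
      = (1/10)[(4) + (sqrt(5) + 3) + (3 - sqrt(5)) + (0)] = 10/10 = 1
Hence the multiplicities are chi_4: 1. Dimension check: dim(chi_4)*dim(chi_1) = 2*1 = 2 and sum (mult * dim) = 1*2 = 2.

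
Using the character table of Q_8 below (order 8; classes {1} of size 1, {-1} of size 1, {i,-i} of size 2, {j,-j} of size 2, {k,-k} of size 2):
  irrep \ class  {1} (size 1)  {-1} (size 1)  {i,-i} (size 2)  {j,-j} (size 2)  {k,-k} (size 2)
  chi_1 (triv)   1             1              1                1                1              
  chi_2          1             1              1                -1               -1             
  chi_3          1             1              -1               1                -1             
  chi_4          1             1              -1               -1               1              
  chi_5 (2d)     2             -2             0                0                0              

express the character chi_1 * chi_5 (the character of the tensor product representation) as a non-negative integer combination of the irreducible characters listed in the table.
chi_1 tensor chi_5 = chi_5 (all other irreducibles have multiplicity 0).

Reasoning: The character of a tensor product is the pointwise product (chi_1 * chi_5)(C) = chi_1(C) * chi_5(C):
  {1}: (1)*(2), {-1}: (1)*(-2), {i,-i}: (1)*(0), {j,-j}: (1)*(0), {k,-k}: (1)*(0)
so (chi_1 * chi_5) takes values
  {1} -> 2, {-1} -> -2, {i,-i} -> 0, {j,-j} -> 0, {k,-k} -> 0.
Now take the inner product of this character with each irreducible chi from the table, <chi_1*chi_5, chi> = (1/8) sum_C |C| (chi_1*chi_5)(C) conj(chi(C)):
  <chi_1*chi_5, chi_1> = (1/8)[1*(2)*conj(1) + 1*(-2)*conj(1) + 2*(0)*conj(1) + 2*(0)*conj(1) + 2*(0)*conj(1)]
      = (1/8)[(2) + (-2) + (0) + (0) + (0)] = 0/8 = 0
  <chi_1*chi_5, chi_2> = (1/8)[1*(2)*conj(1) + 1*(-2)*conj(1) + 2*(0)*conj(1) + 2*(0)*conj(-1) + 2*(0)*conj(-1)]
      = (1/8)[(2) + (-2) + (0) + (0) + (0)] = 0/8 = 0
  <chi_1*chi_5, chi_3> = (1/8)[1*(2)*conj(1) + 1*(-2)*conj(1) + 2*(0)*conj(-1) + 2*(0)*conj(1) + 2*(0)*conj(-1)]
      = (1/8)[(2) + (-2) + (0) + (0) + (0)] = 0/8 = 0
  <chi_1*chi_5, chi_4> = (1/8)[1*(2)*conj(1) + 1*(-2)*conj(1) + 2*(0)*conj(-1) + 2*(0)*conj(-1) + 2*(0)*conj(1)]
      = (1/8)[(2) + (-2) + (0) + (0) + (0)] = 0/8 = 0
  <chi_1*chi_5, chi_5> = (1/8)[1*(2)*conj(2) + 1*(-2)*conj(-2) + 2*(0)*conj(0) + 2*(0)*conj(0) + 2*(0)*conj(0)]
      = (1/8)[(4) + (4) + (0) + (0) + (0)] = 8/8 = 1
Hence the multiplicities are chi_5: 1. Dimension check: dim(chi_1)*dim(chi_5) = 1*2 = 2 and sum (mult * dim) = 1*2 = 2.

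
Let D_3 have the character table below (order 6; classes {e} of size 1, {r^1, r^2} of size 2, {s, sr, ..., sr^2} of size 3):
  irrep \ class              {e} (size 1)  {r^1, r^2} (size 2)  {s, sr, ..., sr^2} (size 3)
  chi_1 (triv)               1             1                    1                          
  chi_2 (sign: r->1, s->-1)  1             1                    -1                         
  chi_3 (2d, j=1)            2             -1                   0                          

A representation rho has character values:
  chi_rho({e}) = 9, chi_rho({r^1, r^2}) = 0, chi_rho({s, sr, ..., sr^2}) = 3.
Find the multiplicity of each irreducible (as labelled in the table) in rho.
Multiplicities: chi_1: 3, chi_2: 0, chi_3: 3.

Solution. Use <chi_rho, chi> = (1/|G|) sum_C |C| * chi_rho(C) * conj(chi(C)) with |G| = 6 for each irreducible chi in the table:
  <chi_rho, chi_1> = (1/6)[1*(9)*conj(1) + 2*(0)*conj(1) + 3*(3)*conj(1)]
      = (1/6)[(9) + (0) + (9)] = 18/6 = 3
  <chi_rho, chi_2> = (1/6)[1*(9)*conj(1) + 2*(0)*conj(1) + 3*(3)*conj(-1)]
      = (1/6)[(9) + (0) + (-9)] = 0/6 = 0
  <chi_rho, chi_3> = (1/6)[1*(9)*conj(2) + 2*(0)*conj(-1) + 3*(3)*conj(0)]
      = (1/6)[(18) + (0) + (0)] = 18/6 = 3
Dimension check: dim(rho) = sum (mult * dim) = 3*1 + 0*1 + 3*2 = 9 = chi_rho(e) = 9.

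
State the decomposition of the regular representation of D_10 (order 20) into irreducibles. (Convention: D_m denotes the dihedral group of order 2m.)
Each irreducible V_i of dimension d_i appears with multiplicity d_i, i.e. rho_reg = (direct sum over all irreducibles V_i) d_i V_i. The irreducible dimensions for D_10 are 1, 1, 1, 1, 2, 2, 2, 2: 4 irreducibles of dimension 1, each with multiplicity 1; 4 irreducibles of dimension 2, each with multiplicity 2. Total dimension 4*1*1 + 4*2*2 = 20 = |G|.

Proof sketch: General theorem: in the regular representation of a finite group G, each irreducible appears with multiplicity equal to its dimension. Check: dim(rho_reg) = sum d_i^2 = 1 + 1 + 1 + 1 + 4 + 4 + 4 + 4 = 20 = |G|.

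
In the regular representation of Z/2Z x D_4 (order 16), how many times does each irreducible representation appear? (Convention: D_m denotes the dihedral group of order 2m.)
Each irreducible V_i of dimension d_i appears with multiplicity d_i, i.e. rho_reg = (direct sum over all irreducibles V_i) d_i V_i. The irreducible dimensions for Z/2Z x D_4 are 1, 1, 1, 1, 1, 1, 1, 1, 2, 2: 8 irreducibles of dimension 1, each with multiplicity 1; 2 irreducibles of dimension 2, each with multiplicity 2. Total dimension 8*1*1 + 2*2*2 = 16 = |G|.

Derivation: General theorem: in the regular representation of a finite group G, each irreducible appears with multiplicity equal to its dimension. Check: dim(rho_reg) = sum d_i^2 = 1 + 1 + 1 + 1 + 1 + 1 + 1 + 1 + 4 + 4 = 16 = |G|.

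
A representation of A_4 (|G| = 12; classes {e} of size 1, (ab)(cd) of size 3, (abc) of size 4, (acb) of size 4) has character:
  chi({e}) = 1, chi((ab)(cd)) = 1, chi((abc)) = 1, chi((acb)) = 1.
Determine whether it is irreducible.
Irreducible: <chi, chi> = 1.

Explanation: <chi, chi> = (1/|G|) sum_C |C| * |chi(C)|^2 = (1/12)[1*|1|^2 + 3*|1|^2 + 4*|1|^2 + 4*|1|^2]
  = (1/12)[(1) + (3) + (4) + (4)] = 12/12 = 1.
(Exp terms are combined using exp(i*s)*conj(exp(i*t)) = exp(i*(s-t)), and sums of them are collapsed using the identity that for every m > 1 the m distinct m-th roots of unity sum to 0, e.g. 1 + exp(2*I*pi/3) + exp(-2*I*pi/3) = 0.)
A character is irreducible iff <chi, chi> = 1, so this representation is irreducible.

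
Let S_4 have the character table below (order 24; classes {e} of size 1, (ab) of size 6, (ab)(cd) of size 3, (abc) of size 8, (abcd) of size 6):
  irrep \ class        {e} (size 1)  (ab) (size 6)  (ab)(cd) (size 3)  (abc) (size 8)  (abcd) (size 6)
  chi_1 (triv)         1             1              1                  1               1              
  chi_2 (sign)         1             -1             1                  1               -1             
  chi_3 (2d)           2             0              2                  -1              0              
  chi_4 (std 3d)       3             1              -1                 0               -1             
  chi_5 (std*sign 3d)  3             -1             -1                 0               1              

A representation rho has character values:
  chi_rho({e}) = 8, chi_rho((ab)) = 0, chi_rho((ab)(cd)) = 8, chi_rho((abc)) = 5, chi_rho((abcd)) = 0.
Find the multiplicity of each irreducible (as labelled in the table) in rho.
Multiplicities: chi_1: 3, chi_2: 3, chi_3: 1, chi_4: 0, chi_5: 0.

Reasoning: Use <chi_rho, chi> = (1/|G|) sum_C |C| * chi_rho(C) * conj(chi(C)) with |G| = 24 for each irreducible chi in the table:
  <chi_rho, chi_1> = (1/24)[1*(8)*conj(1) + 6*(0)*conj(1) + 3*(8)*conj(1) + 8*(5)*conj(1) + 6*(0)*conj(1)]
      = (1/24)[(8) + (0) + (24) + (40) + (0)] = 72/24 = 3
  <chi_rho, chi_2> = (1/24)[1*(8)*conj(1) + 6*(0)*conj(-1) + 3*(8)*conj(1) + 8*(5)*conj(1) + 6*(0)*conj(-1)]
      = (1/24)[(8) + (0) + (24) + (40) + (0)] = 72/24 = 3
  <chi_rho, chi_3> = (1/24)[1*(8)*conj(2) + 6*(0)*conj(0) + 3*(8)*conj(2) + 8*(5)*conj(-1) + 6*(0)*conj(0)]
      = (1/24)[(16) + (0) + (48) + (-40) + (0)] = 24/24 = 1
  <chi_rho, chi_4> = (1/24)[1*(8)*conj(3) + 6*(0)*conj(1) + 3*(8)*conj(-1) + 8*(5)*conj(0) + 6*(0)*conj(-1)]
      = (1/24)[(24) + (0) + (-24) + (0) + (0)] = 0/24 = 0
  <chi_rho, chi_5> = (1/24)[1*(8)*conj(3) + 6*(0)*conj(-1) + 3*(8)*conj(-1) + 8*(5)*conj(0) + 6*(0)*conj(1)]
      = (1/24)[(24) + (0) + (-24) + (0) + (0)] = 0/24 = 0
Dimension check: dim(rho) = sum (mult * dim) = 3*1 + 3*1 + 1*2 + 0*3 + 0*3 = 8 = chi_rho(e) = 8.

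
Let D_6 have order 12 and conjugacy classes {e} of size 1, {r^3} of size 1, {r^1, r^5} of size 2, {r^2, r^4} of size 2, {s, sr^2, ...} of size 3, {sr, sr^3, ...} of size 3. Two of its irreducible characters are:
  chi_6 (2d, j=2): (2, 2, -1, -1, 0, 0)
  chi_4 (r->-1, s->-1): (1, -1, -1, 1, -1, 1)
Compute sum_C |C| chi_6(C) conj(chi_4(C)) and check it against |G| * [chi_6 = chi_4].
Sum = 0; so <chi_6, chi_4> = 0 (distinct irreducibles are orthogonal).

Reasoning: Compute term by term over conjugacy classes (|C| * chi_6(C) * conj(chi_4(C))):
  1*(2)*conj(1) + 1*(2)*conj(-1) + 2*(-1)*conj(-1) + 2*(-1)*conj(1) + 3*(0)*conj(-1) + 3*(0)*conj(1)
  = (2) + (-2) + (2) + (-2) + (0) + (0)
  = 0.
Dividing by |G| = 12 gives 0/12 = 0, matching the row-orthogonality relation <chi_6, chi_4> = [chi_6 = chi_4].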